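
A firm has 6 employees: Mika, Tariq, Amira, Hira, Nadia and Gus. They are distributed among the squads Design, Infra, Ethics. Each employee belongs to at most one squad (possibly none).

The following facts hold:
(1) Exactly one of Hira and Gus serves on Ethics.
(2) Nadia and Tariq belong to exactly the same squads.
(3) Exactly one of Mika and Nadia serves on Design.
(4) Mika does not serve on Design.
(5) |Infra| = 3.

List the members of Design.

Design = {Nadia, Tariq}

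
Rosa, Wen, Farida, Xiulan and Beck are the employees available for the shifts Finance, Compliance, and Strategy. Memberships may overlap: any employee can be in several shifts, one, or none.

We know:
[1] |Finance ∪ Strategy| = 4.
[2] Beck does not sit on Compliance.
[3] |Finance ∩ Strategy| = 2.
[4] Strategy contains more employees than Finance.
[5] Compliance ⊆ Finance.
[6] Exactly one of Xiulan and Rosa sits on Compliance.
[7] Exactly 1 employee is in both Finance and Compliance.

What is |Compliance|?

1

From (2): Beck ∉ Compliance.
Suppose Wen ∈ Compliance: no assignment then satisfies all the clues, so Wen ∉ Compliance.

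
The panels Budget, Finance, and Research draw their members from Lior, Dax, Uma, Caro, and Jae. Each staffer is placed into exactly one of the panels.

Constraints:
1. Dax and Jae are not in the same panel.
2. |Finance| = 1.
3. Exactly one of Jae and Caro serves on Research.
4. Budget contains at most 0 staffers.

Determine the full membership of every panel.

Budget = {}; Finance = {Jae}; Research = {Caro, Dax, Lior, Uma}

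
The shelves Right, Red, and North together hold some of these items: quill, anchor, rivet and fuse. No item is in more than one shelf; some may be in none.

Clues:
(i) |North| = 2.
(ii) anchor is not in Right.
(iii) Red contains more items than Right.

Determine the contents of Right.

Right = {}

From (ii): anchor ∉ Right.
Suppose quill ∈ Right: no assignment then satisfies all the clues, so quill ∉ Right.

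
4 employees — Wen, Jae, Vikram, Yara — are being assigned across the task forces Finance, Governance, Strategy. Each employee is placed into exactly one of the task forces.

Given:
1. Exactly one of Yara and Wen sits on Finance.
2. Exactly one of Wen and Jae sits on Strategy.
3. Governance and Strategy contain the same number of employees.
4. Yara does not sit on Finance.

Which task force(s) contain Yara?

From (4): Yara ∉ Finance.
(1) (exactly one): Wen ∈ Finance.
(2) (exactly one): Jae ∈ Strategy.
Suppose Yara ∉ Governance: no assignment then satisfies all the clues, so Yara ∈ Governance.

Yara: Governance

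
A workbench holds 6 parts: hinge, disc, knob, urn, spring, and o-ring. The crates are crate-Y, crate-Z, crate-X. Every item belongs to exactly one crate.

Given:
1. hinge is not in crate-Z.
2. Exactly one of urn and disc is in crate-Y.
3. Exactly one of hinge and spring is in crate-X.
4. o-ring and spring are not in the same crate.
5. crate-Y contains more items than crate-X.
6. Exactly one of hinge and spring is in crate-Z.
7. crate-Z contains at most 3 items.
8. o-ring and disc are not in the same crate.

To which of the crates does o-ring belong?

o-ring: crate-Y

From (1): hinge ∉ crate-Z.
(6) (exactly one): spring ∈ crate-Z.
(3) (exactly one): hinge ∈ crate-X.
(4): o-ring ∉ crate-Z.
Suppose o-ring ∉ crate-Y: no assignment then satisfies all the clues, so o-ring ∈ crate-Y.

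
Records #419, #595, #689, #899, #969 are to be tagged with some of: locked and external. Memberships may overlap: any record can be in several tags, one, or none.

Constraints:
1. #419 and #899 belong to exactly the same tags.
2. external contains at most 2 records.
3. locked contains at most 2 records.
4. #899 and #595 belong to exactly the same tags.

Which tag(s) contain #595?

#595: none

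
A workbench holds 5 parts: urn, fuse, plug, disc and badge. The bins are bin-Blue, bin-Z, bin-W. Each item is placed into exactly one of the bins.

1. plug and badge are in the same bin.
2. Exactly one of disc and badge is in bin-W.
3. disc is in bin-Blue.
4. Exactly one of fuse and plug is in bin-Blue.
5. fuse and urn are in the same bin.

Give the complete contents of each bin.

From (3): disc ∈ bin-Blue.
(2) (exactly one): badge ∈ bin-W.
(1): plug matches badge: plug ∉ bin-Blue.
(1): plug matches badge: plug ∉ bin-Z.
(1): plug matches badge: plug ∈ bin-W.
(4) (exactly one): fuse ∈ bin-Blue.
(5): urn matches fuse: urn ∈ bin-Blue.

bin-Blue = {disc, fuse, urn}; bin-Z = {}; bin-W = {badge, plug}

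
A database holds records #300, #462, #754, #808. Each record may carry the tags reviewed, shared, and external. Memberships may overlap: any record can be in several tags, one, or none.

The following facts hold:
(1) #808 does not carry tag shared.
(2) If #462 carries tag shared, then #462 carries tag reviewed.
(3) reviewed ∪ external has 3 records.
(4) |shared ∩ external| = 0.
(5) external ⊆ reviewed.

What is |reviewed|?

3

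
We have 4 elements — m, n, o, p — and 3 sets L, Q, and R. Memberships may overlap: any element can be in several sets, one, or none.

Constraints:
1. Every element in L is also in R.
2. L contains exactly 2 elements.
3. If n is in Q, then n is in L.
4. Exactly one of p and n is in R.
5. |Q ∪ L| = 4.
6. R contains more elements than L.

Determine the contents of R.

R = {m, n, o}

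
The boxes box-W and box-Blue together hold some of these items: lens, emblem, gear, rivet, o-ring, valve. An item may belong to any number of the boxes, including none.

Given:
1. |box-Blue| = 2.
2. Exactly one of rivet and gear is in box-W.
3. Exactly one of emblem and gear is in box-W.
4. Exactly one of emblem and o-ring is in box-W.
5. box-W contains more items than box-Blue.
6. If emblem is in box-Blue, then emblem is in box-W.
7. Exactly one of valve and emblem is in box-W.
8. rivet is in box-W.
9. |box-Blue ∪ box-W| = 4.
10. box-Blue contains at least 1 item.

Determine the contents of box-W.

box-W = {emblem, lens, rivet}

From (8): rivet ∈ box-W.
(2) (exactly one): gear ∉ box-W.
(3) (exactly one): emblem ∈ box-W.
(4) (exactly one): o-ring ∉ box-W.
(7) (exactly one): valve ∉ box-W.
Suppose lens ∉ box-W: no assignment then satisfies all the clues, so lens ∈ box-W.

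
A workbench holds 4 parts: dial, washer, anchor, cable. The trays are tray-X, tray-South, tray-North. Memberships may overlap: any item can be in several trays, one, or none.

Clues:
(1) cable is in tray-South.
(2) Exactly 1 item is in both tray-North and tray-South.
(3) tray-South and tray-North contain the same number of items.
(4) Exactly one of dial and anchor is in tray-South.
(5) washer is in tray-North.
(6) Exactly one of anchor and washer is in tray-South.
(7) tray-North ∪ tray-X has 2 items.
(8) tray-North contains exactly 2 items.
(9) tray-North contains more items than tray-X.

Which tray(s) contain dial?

From (1): cable ∈ tray-South.
From (5): washer ∈ tray-North.
Suppose dial ∈ tray-X: no assignment then satisfies all the clues, so dial ∉ tray-X.

dial: none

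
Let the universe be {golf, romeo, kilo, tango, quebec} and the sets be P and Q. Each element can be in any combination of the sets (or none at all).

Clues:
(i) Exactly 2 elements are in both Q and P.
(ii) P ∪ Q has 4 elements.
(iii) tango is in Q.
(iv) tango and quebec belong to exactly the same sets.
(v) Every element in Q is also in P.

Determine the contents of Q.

Q = {quebec, tango}

From (iii): tango ∈ Q.
(iv): quebec matches tango: quebec ∈ Q.
(v) with tango ∈ Q: tango ∈ P.
(v) with quebec ∈ Q: quebec ∈ P.
Suppose golf ∈ Q: no assignment then satisfies all the clues, so golf ∉ Q.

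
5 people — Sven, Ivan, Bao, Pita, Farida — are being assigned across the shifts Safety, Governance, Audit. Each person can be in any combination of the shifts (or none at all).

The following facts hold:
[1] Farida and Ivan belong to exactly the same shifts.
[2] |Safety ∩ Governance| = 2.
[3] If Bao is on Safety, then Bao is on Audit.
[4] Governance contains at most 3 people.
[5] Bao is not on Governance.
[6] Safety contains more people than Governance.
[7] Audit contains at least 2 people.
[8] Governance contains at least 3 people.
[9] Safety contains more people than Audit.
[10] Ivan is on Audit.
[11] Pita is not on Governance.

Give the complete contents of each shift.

From (5): Bao ∉ Governance.
From (10): Ivan ∈ Audit.
From (11): Pita ∉ Governance.
(1): Farida matches Ivan: Farida ∈ Audit.
(8): only 3 candidates remain for Governance, so all are in.
Suppose Sven ∈ Safety: no assignment then satisfies all the clues, so Sven ∉ Safety.

Safety = {Bao, Farida, Ivan, Pita}; Governance = {Farida, Ivan, Sven}; Audit = {Bao, Farida, Ivan}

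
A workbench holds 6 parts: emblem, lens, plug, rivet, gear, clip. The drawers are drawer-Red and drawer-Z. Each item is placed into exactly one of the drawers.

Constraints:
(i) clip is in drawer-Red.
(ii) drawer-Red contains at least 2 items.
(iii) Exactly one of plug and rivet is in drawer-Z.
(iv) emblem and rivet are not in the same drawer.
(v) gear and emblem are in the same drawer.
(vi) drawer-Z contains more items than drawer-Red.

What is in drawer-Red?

drawer-Red = {clip, rivet}

From (i): clip ∈ drawer-Red.
Suppose emblem ∈ drawer-Red: no assignment then satisfies all the clues, so emblem ∉ drawer-Red.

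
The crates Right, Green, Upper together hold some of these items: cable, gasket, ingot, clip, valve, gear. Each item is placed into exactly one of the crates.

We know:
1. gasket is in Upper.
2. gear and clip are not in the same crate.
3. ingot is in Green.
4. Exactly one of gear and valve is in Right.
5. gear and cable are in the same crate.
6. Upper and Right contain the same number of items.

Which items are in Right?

Right = {cable, gear}

From (1): gasket ∈ Upper.
From (3): ingot ∈ Green.
Suppose cable ∉ Right: no assignment then satisfies all the clues, so cable ∈ Right.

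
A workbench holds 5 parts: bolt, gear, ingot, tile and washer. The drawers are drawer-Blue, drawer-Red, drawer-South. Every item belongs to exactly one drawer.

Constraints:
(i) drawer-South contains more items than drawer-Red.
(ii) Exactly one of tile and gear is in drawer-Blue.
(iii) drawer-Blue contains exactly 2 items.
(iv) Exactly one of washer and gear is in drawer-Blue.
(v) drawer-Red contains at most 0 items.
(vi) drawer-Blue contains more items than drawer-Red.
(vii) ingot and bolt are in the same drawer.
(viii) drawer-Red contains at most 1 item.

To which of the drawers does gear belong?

gear: drawer-South

(v): drawer-Red already has 0, so the rest are out.
Suppose gear ∈ drawer-Blue: no assignment then satisfies all the clues, so gear ∉ drawer-Blue.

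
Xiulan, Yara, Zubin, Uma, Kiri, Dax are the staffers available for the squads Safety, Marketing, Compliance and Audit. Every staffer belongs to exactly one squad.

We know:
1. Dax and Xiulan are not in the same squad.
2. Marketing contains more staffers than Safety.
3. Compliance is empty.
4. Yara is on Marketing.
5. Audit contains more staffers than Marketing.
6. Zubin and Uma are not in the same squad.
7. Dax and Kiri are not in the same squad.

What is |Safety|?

1

From (4): Yara ∈ Marketing.
(3): Compliance already has 0, so the rest are out.
Suppose Xiulan ∈ Safety: no assignment then satisfies all the clues, so Xiulan ∉ Safety.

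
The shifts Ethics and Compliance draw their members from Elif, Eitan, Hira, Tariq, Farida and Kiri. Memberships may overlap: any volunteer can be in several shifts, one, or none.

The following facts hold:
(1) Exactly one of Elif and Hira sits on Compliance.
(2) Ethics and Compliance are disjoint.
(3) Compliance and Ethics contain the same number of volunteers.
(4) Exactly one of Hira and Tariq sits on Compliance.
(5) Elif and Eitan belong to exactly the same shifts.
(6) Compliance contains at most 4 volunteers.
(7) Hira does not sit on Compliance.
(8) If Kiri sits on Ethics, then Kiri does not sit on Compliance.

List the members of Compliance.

From (7): Hira ∉ Compliance.
(1) (exactly one): Elif ∈ Compliance.
(2) (disjoint): Elif ∉ Ethics.
(4) (exactly one): Tariq ∈ Compliance.
(5): Eitan matches Elif: Eitan ∉ Ethics.
(5): Eitan matches Elif: Eitan ∈ Compliance.
(2) (disjoint): Tariq ∉ Ethics.
Suppose Farida ∈ Compliance: no assignment then satisfies all the clues, so Farida ∉ Compliance.

Compliance = {Eitan, Elif, Tariq}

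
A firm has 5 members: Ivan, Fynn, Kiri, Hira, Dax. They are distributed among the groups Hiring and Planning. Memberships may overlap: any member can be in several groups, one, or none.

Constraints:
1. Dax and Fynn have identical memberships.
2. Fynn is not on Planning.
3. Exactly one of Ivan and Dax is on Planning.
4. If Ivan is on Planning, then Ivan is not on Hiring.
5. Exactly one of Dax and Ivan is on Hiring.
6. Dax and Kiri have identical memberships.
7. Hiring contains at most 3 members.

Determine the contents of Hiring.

From (2): Fynn ∉ Planning.
(1): Dax matches Fynn: Dax ∉ Planning.
(3) (exactly one): Ivan ∈ Planning.
(4): Ivan ∉ Hiring.
(5) (exactly one): Dax ∈ Hiring.
(6): Kiri matches Dax: Kiri ∈ Hiring.
(6): Kiri matches Dax: Kiri ∉ Planning.
(1): Fynn matches Dax: Fynn ∈ Hiring.
(7): Hiring already has 3, so the rest are out.

Hiring = {Dax, Fynn, Kiri}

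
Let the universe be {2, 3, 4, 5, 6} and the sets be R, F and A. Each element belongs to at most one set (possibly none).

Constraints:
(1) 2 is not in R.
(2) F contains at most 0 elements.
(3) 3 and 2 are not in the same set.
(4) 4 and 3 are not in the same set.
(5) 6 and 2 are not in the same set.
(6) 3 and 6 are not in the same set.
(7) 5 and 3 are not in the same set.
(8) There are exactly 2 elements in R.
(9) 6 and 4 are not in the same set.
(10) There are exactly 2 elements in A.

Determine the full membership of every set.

R = {5, 6}; F = {}; A = {2, 4}

From (1): 2 ∉ R.
(2): F already has 0, so the rest are out.
Suppose 2 ∉ A: no assignment then satisfies all the clues, so 2 ∈ A.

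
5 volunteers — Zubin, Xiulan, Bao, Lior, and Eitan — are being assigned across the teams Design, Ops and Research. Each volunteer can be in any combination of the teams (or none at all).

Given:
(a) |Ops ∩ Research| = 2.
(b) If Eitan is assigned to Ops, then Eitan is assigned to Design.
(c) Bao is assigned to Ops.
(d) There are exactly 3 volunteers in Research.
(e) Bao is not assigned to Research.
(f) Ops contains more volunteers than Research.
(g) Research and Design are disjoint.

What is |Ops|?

4

From (c): Bao ∈ Ops.
From (e): Bao ∉ Research.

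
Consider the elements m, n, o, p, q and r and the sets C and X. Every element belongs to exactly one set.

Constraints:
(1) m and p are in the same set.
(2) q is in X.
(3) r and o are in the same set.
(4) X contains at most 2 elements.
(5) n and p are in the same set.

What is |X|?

1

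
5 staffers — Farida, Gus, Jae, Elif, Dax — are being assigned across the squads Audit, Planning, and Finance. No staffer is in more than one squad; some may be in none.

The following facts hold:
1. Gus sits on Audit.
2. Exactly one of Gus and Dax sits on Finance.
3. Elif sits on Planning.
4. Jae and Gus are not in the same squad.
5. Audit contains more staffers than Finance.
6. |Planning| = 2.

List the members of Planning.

Planning = {Elif, Jae}

From (1): Gus ∈ Audit.
From (3): Elif ∈ Planning.
(2) (exactly one): Dax ∈ Finance.
(4): Jae ∉ Audit.
Suppose Farida ∈ Planning: no assignment then satisfies all the clues, so Farida ∉ Planning.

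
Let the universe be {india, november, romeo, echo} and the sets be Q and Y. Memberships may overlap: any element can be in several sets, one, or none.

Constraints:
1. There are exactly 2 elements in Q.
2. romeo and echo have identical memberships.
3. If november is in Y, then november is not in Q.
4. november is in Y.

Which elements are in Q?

Q = {echo, romeo}

From (4): november ∈ Y.
(3): november ∉ Q.
Suppose india ∈ Q: no assignment then satisfies all the clues, so india ∉ Q.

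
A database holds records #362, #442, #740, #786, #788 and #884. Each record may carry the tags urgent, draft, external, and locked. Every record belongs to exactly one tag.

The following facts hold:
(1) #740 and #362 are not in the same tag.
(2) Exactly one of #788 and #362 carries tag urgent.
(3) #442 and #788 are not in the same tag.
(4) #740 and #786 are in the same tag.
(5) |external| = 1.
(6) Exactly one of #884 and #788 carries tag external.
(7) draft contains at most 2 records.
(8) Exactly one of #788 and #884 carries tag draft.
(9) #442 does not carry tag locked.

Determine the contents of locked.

locked = {#740, #786}

From (9): #442 ∉ locked.
Suppose #362 ∈ locked: no assignment then satisfies all the clues, so #362 ∉ locked.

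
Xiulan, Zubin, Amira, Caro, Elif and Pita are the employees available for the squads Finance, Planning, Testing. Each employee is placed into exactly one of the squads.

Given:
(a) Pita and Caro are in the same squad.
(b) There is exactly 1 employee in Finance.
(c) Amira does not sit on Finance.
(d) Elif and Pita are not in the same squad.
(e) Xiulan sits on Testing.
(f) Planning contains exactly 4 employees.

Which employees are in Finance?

Finance = {Elif}

From (c): Amira ∉ Finance.
From (e): Xiulan ∈ Testing.
Suppose Zubin ∈ Finance: no assignment then satisfies all the clues, so Zubin ∉ Finance.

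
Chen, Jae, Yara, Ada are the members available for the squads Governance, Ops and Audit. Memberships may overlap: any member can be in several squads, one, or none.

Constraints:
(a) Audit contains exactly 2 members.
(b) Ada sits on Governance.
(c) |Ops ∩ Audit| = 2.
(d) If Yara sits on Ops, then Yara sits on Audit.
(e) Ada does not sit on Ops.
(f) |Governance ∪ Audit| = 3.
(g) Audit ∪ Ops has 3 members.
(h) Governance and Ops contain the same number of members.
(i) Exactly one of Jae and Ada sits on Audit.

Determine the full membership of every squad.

Governance = {Ada, Jae, Yara}; Ops = {Chen, Jae, Yara}; Audit = {Jae, Yara}

From (b): Ada ∈ Governance.
From (e): Ada ∉ Ops.
Suppose Chen ∈ Governance: no assignment then satisfies all the clues, so Chen ∉ Governance.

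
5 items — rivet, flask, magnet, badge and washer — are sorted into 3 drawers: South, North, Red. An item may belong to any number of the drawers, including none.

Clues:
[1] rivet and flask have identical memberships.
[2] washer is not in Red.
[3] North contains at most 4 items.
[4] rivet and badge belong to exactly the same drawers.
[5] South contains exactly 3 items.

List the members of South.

South = {badge, flask, rivet}

From (2): washer ∉ Red.
Suppose rivet ∉ South: no assignment then satisfies all the clues, so rivet ∈ South.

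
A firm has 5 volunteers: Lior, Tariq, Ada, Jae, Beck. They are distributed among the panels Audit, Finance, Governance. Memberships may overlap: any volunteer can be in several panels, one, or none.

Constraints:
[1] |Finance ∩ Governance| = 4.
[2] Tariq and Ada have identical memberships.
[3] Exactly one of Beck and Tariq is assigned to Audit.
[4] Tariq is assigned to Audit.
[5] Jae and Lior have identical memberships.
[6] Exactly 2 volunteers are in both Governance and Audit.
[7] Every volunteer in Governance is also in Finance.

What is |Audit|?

2

From (4): Tariq ∈ Audit.
(2): Ada matches Tariq: Ada ∈ Audit.
(3) (exactly one): Beck ∉ Audit.
Suppose Lior ∈ Audit: no assignment then satisfies all the clues, so Lior ∉ Audit.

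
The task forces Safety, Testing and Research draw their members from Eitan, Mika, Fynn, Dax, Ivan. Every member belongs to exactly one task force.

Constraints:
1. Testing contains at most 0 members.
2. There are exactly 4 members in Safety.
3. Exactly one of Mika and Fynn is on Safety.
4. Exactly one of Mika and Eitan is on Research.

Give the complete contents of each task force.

(1): Testing already has 0, so the rest are out.
Suppose Eitan ∉ Safety: no assignment then satisfies all the clues, so Eitan ∈ Safety.

Safety = {Dax, Eitan, Fynn, Ivan}; Testing = {}; Research = {Mika}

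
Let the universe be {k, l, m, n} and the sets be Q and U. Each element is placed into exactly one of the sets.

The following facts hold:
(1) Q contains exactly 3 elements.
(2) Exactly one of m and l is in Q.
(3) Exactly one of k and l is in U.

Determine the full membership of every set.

Q = {k, m, n}; U = {l}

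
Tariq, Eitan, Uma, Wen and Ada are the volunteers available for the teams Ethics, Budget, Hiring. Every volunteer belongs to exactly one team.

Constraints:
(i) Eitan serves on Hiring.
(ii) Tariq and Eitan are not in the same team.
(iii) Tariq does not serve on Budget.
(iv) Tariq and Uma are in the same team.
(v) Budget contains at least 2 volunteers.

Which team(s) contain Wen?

From (i): Eitan ∈ Hiring.
From (iii): Tariq ∉ Budget.
(ii): Tariq ∉ Hiring.
(iv): Uma matches Tariq: Uma ∉ Budget.
(iv): Uma matches Tariq: Uma ∉ Hiring.
(v): only 2 candidates remain for Budget, so all are in.
Only one team left: Tariq ∈ Ethics.
Only one team left: Uma ∈ Ethics.

Wen: Budget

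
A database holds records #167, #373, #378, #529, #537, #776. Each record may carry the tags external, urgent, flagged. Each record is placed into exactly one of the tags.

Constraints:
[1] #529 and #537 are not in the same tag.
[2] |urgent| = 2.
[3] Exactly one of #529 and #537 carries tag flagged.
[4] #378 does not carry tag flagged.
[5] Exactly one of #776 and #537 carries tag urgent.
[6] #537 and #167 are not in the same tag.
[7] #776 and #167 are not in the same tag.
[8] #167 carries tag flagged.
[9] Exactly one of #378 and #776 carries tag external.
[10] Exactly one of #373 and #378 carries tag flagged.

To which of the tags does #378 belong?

#378: urgent

From (4): #378 ∉ flagged.
From (8): #167 ∈ flagged.
(6): #537 ∉ flagged.
(7): #776 ∉ flagged.
(10) (exactly one): #373 ∈ flagged.
(3) (exactly one): #529 ∈ flagged.
Suppose #378 ∈ external: no assignment then satisfies all the clues, so #378 ∉ external.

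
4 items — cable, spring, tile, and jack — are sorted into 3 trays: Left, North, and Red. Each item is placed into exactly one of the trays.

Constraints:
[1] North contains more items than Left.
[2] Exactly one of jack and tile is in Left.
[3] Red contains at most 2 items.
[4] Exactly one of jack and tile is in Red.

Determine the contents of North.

North = {cable, spring}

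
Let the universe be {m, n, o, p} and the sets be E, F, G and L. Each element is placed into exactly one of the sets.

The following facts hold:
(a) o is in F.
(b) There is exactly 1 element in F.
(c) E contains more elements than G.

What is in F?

From (a): o ∈ F.
(b): F already has 1, so the rest are out.

F = {o}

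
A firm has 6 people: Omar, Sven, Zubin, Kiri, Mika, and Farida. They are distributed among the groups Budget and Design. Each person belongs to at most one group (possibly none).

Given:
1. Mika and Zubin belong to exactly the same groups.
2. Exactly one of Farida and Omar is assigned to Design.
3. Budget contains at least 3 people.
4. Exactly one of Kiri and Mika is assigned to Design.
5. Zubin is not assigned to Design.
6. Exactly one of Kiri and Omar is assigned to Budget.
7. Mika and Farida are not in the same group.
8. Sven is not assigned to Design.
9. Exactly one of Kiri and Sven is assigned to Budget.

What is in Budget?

Budget = {Mika, Omar, Sven, Zubin}

From (5): Zubin ∉ Design.
From (8): Sven ∉ Design.
(1): Mika matches Zubin: Mika ∉ Design.
(4) (exactly one): Kiri ∈ Design.
(6) (exactly one): Omar ∈ Budget.
(9) (exactly one): Sven ∈ Budget.
(2) (exactly one): Farida ∈ Design.
Suppose Zubin ∉ Budget: no assignment then satisfies all the clues, so Zubin ∈ Budget.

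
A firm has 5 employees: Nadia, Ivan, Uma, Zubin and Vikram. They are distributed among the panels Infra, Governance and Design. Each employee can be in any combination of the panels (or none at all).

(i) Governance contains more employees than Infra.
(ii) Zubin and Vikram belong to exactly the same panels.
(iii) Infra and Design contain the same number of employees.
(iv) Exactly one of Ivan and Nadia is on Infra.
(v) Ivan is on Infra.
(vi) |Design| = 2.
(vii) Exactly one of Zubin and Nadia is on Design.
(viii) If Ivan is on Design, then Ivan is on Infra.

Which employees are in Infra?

Infra = {Ivan, Uma}

From (v): Ivan ∈ Infra.
(iv) (exactly one): Nadia ∉ Infra.
Suppose Uma ∉ Infra: no assignment then satisfies all the clues, so Uma ∈ Infra.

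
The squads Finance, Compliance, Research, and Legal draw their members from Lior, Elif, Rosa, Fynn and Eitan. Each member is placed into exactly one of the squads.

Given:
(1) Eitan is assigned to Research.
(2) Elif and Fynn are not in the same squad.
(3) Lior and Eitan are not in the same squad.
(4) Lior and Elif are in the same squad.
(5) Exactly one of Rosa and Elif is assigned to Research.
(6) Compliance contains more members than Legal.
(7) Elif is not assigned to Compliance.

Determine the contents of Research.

Research = {Eitan, Rosa}

From (1): Eitan ∈ Research.
From (7): Elif ∉ Compliance.
(3): Lior ∉ Research.
(4): Lior matches Elif: Lior ∉ Compliance.
(4): Elif matches Lior: Elif ∉ Research.
(5) (exactly one): Rosa ∈ Research.
Suppose Fynn ∈ Research: no assignment then satisfies all the clues, so Fynn ∉ Research.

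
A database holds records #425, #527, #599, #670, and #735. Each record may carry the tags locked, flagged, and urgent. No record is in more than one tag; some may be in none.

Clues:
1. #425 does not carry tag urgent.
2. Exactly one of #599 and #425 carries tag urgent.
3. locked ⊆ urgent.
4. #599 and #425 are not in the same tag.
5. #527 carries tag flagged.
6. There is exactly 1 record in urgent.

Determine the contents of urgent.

urgent = {#599}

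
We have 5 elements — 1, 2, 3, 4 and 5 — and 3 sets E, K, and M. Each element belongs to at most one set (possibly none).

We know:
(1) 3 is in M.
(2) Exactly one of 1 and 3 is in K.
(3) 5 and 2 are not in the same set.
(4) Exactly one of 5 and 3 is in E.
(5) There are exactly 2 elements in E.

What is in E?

E = {4, 5}

From (1): 3 ∈ M.
(2) (exactly one): 1 ∈ K.
(4) (exactly one): 5 ∈ E.
(3): 2 ∉ E.
(5): only 2 candidates remain for E, so all are in.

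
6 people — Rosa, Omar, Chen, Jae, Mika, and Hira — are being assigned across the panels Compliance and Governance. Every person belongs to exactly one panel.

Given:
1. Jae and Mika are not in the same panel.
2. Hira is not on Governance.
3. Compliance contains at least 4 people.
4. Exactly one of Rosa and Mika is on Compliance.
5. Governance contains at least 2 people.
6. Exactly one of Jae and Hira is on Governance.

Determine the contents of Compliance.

From (2): Hira ∉ Governance.
(6) (exactly one): Jae ∈ Governance.
Only one panel left: Hira ∈ Compliance.
(1): Mika ∉ Governance.
Only one panel left: Mika ∈ Compliance.
(4) (exactly one): Rosa ∉ Compliance.
Only one panel left: Rosa ∈ Governance.
(3): only 4 candidates remain for Compliance, so all are in.

Compliance = {Chen, Hira, Mika, Omar}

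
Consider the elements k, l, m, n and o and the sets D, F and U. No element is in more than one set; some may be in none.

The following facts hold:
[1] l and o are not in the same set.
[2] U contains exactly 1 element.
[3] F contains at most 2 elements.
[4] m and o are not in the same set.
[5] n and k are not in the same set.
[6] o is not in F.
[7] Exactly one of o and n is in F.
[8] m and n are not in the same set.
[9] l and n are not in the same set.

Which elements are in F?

F = {n}

From (6): o ∉ F.
(7) (exactly one): n ∈ F.
(8): m ∉ F.
(9): l ∉ F.
(5): k ∉ F.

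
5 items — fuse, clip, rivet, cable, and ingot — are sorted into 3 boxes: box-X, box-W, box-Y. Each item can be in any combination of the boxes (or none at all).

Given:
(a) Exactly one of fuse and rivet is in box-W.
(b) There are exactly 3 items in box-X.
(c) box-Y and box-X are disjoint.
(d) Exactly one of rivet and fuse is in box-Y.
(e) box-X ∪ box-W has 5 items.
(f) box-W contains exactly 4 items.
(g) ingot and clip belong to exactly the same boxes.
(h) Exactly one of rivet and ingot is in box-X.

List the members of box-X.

box-X = {clip, fuse, ingot}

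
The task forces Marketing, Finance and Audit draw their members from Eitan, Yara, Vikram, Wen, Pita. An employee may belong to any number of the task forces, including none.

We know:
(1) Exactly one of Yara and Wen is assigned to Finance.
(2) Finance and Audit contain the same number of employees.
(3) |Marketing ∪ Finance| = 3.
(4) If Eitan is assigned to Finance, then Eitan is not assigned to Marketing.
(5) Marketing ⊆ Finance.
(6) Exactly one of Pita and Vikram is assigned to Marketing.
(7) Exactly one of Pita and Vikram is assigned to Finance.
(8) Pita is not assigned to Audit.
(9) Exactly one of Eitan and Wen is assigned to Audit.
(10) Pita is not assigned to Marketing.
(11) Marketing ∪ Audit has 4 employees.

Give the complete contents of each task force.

Marketing = {Vikram, Wen}; Finance = {Eitan, Vikram, Wen}; Audit = {Eitan, Vikram, Yara}

From (8): Pita ∉ Audit.
From (10): Pita ∉ Marketing.
(6) (exactly one): Vikram ∈ Marketing.
(5) with Vikram ∈ Marketing: Vikram ∈ Finance.
(7) (exactly one): Pita ∉ Finance.
Suppose Eitan ∈ Marketing: no assignment then satisfies all the clues, so Eitan ∉ Marketing.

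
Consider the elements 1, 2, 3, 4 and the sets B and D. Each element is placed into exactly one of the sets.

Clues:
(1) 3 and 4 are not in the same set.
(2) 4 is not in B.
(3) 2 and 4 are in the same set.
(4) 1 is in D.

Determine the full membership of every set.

B = {3}; D = {1, 2, 4}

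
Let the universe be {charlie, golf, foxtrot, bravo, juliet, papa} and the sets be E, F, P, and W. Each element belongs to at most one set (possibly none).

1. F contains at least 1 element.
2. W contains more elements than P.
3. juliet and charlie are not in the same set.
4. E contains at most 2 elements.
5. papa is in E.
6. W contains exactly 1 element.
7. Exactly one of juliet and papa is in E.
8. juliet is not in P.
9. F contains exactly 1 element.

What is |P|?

0

From (5): papa ∈ E.
From (8): juliet ∉ P.
(7) (exactly one): juliet ∉ E.
Suppose charlie ∈ P: no assignment then satisfies all the clues, so charlie ∉ P.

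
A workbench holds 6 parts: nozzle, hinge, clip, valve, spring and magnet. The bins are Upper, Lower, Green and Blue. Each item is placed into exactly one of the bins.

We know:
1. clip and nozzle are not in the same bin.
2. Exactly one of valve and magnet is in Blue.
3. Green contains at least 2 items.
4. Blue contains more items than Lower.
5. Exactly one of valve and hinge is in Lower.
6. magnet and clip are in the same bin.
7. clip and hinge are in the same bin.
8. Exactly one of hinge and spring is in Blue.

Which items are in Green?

Green = {nozzle, spring}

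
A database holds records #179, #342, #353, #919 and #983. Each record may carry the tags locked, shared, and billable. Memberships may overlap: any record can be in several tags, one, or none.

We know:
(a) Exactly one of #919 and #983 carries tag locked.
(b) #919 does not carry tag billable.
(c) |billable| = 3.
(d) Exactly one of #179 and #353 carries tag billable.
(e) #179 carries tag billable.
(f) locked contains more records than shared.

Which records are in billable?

billable = {#179, #342, #983}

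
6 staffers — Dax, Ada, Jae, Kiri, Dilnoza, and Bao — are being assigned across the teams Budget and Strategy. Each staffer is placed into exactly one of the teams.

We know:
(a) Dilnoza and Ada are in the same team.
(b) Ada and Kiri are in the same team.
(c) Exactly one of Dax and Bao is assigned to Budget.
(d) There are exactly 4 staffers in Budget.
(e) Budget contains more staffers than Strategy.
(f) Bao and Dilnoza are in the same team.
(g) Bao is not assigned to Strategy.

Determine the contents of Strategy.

From (g): Bao ∉ Strategy.
(f): Dilnoza matches Bao: Dilnoza ∉ Strategy.
Only one team left: Dilnoza ∈ Budget.
Only one team left: Bao ∈ Budget.
(a): Ada matches Dilnoza: Ada ∈ Budget.
(b): Kiri matches Ada: Kiri ∈ Budget.
(c) (exactly one): Dax ∉ Budget.
(d): Budget already has 4, so the rest are out.
Only one team left: Dax ∈ Strategy.
Only one team left: Jae ∈ Strategy.

Strategy = {Dax, Jae}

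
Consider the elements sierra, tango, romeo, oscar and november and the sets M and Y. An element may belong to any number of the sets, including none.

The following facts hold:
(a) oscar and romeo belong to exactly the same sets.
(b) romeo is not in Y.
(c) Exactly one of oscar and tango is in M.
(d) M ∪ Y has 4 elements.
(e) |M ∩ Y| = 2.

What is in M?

From (b): romeo ∉ Y.
(a): oscar matches romeo: oscar ∉ Y.
Suppose sierra ∉ M: no assignment then satisfies all the clues, so sierra ∈ M.

M = {november, oscar, romeo, sierra}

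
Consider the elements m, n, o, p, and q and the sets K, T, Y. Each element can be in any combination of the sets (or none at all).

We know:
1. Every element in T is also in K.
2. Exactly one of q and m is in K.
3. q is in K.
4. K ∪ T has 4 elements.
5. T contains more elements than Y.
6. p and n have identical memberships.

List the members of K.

K = {n, o, p, q}

From (3): q ∈ K.
(2) (exactly one): m ∉ K.
(1) contrapositive: m ∉ T.
Suppose n ∉ K: no assignment then satisfies all the clues, so n ∈ K.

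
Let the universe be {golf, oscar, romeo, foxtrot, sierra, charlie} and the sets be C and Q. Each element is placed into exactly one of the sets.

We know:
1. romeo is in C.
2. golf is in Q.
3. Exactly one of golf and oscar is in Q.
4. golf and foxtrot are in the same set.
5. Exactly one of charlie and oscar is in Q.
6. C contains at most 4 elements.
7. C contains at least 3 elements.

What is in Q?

From (1): romeo ∈ C.
From (2): golf ∈ Q.
(3) (exactly one): oscar ∉ Q.
(4): foxtrot matches golf: foxtrot ∉ C.
(4): foxtrot matches golf: foxtrot ∈ Q.
(5) (exactly one): charlie ∈ Q.
(7): only 3 candidates remain for C, so all are in.

Q = {charlie, foxtrot, golf}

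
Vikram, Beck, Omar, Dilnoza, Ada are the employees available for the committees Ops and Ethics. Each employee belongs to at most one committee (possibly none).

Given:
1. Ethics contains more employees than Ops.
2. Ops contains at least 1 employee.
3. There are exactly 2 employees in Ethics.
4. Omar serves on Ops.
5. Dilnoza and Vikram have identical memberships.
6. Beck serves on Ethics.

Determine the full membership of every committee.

Ops = {Omar}; Ethics = {Ada, Beck}

From (4): Omar ∈ Ops.
From (6): Beck ∈ Ethics.
Suppose Vikram ∈ Ops: no assignment then satisfies all the clues, so Vikram ∉ Ops.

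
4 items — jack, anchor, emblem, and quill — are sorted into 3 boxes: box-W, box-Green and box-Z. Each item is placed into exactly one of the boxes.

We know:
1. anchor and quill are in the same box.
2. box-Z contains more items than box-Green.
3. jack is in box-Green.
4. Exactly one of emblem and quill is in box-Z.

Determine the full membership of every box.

box-W = {emblem}; box-Green = {jack}; box-Z = {anchor, quill}

From (3): jack ∈ box-Green.
Suppose anchor ∈ box-W: no assignment then satisfies all the clues, so anchor ∉ box-W.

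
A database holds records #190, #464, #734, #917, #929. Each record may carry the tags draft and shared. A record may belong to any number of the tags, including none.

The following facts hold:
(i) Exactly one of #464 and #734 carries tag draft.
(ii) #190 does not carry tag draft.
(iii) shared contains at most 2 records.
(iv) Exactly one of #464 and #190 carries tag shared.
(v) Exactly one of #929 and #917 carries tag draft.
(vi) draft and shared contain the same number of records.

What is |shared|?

2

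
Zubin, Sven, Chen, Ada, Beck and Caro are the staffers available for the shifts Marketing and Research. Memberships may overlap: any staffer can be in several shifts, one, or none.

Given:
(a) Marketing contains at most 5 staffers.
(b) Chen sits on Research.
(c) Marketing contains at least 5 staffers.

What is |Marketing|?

5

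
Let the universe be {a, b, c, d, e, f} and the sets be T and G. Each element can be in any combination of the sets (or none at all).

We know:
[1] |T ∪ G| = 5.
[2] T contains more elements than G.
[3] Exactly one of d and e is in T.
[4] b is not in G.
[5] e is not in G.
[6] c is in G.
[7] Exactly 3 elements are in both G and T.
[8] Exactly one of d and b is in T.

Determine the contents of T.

T = {a, b, c, e, f}

From (4): b ∉ G.
From (5): e ∉ G.
From (6): c ∈ G.
Suppose a ∉ T: no assignment then satisfies all the clues, so a ∈ T.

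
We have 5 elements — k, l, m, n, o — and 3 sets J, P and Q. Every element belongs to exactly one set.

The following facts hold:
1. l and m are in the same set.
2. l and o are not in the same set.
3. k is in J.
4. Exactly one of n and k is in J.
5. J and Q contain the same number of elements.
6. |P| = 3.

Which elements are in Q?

Q = {o}

From (3): k ∈ J.
(4) (exactly one): n ∉ J.
Suppose l ∈ Q: no assignment then satisfies all the clues, so l ∉ Q.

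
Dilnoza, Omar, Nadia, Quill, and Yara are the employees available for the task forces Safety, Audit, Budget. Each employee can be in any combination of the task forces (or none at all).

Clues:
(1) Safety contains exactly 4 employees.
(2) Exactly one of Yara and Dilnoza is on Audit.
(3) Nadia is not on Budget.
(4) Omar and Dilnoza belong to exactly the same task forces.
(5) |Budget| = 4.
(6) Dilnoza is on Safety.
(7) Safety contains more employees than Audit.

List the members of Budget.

From (3): Nadia ∉ Budget.
From (6): Dilnoza ∈ Safety.
(4): Omar matches Dilnoza: Omar ∈ Safety.
(5): only 4 candidates remain for Budget, so all are in.

Budget = {Dilnoza, Omar, Quill, Yara}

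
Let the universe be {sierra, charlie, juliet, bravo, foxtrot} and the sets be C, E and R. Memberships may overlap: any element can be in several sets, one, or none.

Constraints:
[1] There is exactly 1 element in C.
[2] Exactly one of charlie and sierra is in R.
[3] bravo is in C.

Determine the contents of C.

From (3): bravo ∈ C.
(1): C already has 1, so the rest are out.

C = {bravo}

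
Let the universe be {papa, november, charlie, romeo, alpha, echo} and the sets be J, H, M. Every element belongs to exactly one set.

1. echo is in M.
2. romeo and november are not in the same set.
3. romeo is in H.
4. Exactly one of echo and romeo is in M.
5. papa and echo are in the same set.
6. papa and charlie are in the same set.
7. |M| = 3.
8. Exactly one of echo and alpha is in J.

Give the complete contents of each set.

From (1): echo ∈ M.
From (3): romeo ∈ H.
(2): november ∉ H.
(5): papa matches echo: papa ∉ J.
(5): papa matches echo: papa ∉ H.
(5): papa matches echo: papa ∈ M.
(6): charlie matches papa: charlie ∉ J.
(6): charlie matches papa: charlie ∉ H.
(6): charlie matches papa: charlie ∈ M.
(7): M already has 3, so the rest are out.
(8) (exactly one): alpha ∈ J.
Only one set left: november ∈ J.

J = {alpha, november}; H = {romeo}; M = {charlie, echo, papa}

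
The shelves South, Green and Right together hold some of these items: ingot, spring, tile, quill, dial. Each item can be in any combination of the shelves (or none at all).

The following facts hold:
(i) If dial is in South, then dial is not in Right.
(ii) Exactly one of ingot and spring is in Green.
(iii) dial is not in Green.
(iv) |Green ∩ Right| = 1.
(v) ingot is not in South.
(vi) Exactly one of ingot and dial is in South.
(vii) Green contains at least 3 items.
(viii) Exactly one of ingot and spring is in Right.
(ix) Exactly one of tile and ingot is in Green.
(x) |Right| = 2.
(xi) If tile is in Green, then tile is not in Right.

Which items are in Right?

Right = {ingot, quill}

From (iii): dial ∉ Green.
From (v): ingot ∉ South.
(vi) (exactly one): dial ∈ South.
(i): dial ∉ Right.
Suppose ingot ∉ Right: no assignment then satisfies all the clues, so ingot ∈ Right.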